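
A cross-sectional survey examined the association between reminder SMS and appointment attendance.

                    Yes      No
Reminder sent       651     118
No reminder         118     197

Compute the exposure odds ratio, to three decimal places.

9.210

Cells: a = 651, b = 118, c = 118, d = 197.
OR = (a·d)/(b·c) = (651 × 197) / (118 × 118) = 128247 / 13924 = 9.21050
The odds of appointment attendance are about 9.21 times as high in the reminder sent group.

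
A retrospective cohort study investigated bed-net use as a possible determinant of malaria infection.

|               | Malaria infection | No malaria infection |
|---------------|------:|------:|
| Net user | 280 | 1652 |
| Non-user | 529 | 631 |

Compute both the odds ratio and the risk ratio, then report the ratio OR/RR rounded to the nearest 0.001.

0.636

Cells: a = 280, b = 1652, c = 529, d = 631.
OR = (280·631)/(1652·529) = 176680/873908 = 0.20217
Risk in exposed = 280/1932 = 0.14493; risk in unexposed = 529/1160 = 0.45603; RR = 0.31780
OR/RR = 0.20217 / 0.31780 = 0.63616
The outcome is not rare, so the OR lies further from 1 than the RR.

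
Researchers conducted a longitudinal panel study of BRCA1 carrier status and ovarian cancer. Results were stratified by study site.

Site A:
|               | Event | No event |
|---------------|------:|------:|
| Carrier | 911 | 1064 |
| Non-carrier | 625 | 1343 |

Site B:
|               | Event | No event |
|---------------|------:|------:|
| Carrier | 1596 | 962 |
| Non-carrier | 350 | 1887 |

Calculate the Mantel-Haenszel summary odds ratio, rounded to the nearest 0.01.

OR_MH = Σ(aᵢdᵢ/nᵢ) / Σ(bᵢcᵢ/nᵢ), where nᵢ is the stratum total.
Stratum 1 (Site A): n = 3943; a·d/n = 911·1343/3943 = 310.2899; b·c/n = 1064·625/3943 = 168.6533
Stratum 2 (Site B): n = 4795; a·d/n = 1596·1887/4795 = 628.0818; b·c/n = 962·350/4795 = 70.2190
OR_MH = (310.2899 + 628.0818) / (168.6533 + 70.2190) = 938.3716 / 238.8723 = 3.92834

3.93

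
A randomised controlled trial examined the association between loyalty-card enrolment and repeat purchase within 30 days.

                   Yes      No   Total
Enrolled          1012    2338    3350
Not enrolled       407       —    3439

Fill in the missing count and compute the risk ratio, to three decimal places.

The missing cell is in the unexposed row: 3439 − 407 = 3032.
So a = 1012, b = 2338, c = 407, d = 3032.
RR = [a/(a+b)] / [c/(c+d)] = (1012/3350) / (407/3439) = 0.30209/0.11835 = 2.55255

2.553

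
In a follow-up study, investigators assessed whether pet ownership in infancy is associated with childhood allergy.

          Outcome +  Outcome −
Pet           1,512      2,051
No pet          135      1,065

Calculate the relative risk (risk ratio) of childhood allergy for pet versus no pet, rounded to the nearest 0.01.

Cells: a = 1512, b = 2051, c = 135, d = 1065.
Risk in exposed = 1512/3563 = 0.42436; risk in unexposed = 135/1200 = 0.11250.
RR = 0.42436 / 0.11250 = 3.77210
The risk among the exposed is 3.77 times that among the unexposed.

3.77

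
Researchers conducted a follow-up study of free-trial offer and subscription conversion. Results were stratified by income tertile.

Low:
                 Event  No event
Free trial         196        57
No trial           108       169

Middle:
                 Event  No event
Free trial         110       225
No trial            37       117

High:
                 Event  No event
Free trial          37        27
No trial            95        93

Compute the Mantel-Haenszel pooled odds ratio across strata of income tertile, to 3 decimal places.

OR_MH = Σ(aᵢdᵢ/nᵢ) / Σ(bᵢcᵢ/nᵢ), where nᵢ is the stratum total.
Stratum 1 (Low): n = 530; a·d/n = 196·169/530 = 62.4981; b·c/n = 57·108/530 = 11.6151
Stratum 2 (Middle): n = 489; a·d/n = 110·117/489 = 26.3190; b·c/n = 225·37/489 = 17.0245
Stratum 3 (High): n = 252; a·d/n = 37·93/252 = 13.6548; b·c/n = 27·95/252 = 10.1786
OR_MH = (62.4981 + 26.3190 + 13.6548) / (11.6151 + 17.0245 + 10.1786) = 102.4719 / 38.8182 = 2.63979

2.640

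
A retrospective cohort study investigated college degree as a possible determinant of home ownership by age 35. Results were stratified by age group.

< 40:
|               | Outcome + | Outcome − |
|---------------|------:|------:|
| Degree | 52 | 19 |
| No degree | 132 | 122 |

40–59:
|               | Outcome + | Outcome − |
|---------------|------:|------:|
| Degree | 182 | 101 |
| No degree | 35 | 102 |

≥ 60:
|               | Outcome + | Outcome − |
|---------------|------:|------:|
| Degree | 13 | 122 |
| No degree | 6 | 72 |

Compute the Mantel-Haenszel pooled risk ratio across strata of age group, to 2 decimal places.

1.86

RR_MH = Σ(aᵢ·n₀ᵢ/nᵢ) / Σ(cᵢ·n₁ᵢ/nᵢ), with n₁ᵢ = aᵢ+bᵢ (exposed), n₀ᵢ = cᵢ+dᵢ (unexposed), nᵢ = n₁ᵢ+n₀ᵢ.
Stratum 1 (< 40): n₁ = 71, n₀ = 254, n = 325; a·n₀/n = 52·254/325 = 40.6400; c·n₁/n = 132·71/325 = 28.8369
Stratum 2 (40–59): n₁ = 283, n₀ = 137, n = 420; a·n₀/n = 182·137/420 = 59.3667; c·n₁/n = 35·283/420 = 23.5833
Stratum 3 (≥ 60): n₁ = 135, n₀ = 78, n = 213; a·n₀/n = 13·78/213 = 4.7606; c·n₁/n = 6·135/213 = 3.8028
RR_MH = (40.6400 + 59.3667 + 4.7606) / (28.8369 + 23.5833 + 3.8028) = 104.7672 / 56.2231 = 1.86342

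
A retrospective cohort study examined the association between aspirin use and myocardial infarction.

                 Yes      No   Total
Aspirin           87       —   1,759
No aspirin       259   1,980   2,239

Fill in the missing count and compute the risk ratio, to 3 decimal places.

0.428

The missing cell is in the exposed row: 1759 − 87 = 1672.
So a = 87, b = 1672, c = 259, d = 1980.
RR = [a/(a+b)] / [c/(c+d)] = (87/1759) / (259/2239) = 0.04946/0.11568 = 0.42757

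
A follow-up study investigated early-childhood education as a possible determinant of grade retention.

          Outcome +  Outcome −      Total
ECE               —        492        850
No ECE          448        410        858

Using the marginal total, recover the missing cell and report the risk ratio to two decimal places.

The missing cell is in the exposed row: 850 − 492 = 358.
So a = 358, b = 492, c = 448, d = 410.
RR = [a/(a+b)] / [c/(c+d)] = (358/850) / (448/858) = 0.42118/0.52214 = 0.80663

0.81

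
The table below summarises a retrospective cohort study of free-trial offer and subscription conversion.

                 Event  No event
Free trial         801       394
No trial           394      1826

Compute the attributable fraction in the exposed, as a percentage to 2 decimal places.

73.52

Cells: a = 801, b = 394, c = 394, d = 1826.
Risk in exposed = 801/1195 = 0.67029; risk in unexposed = 394/2220 = 0.17748.
RR = 0.67029/0.17748 = 3.77678
AR% = (RR − 1)/RR × 100 = (3.77678 − 1)/3.77678 × 100 = 73.5224%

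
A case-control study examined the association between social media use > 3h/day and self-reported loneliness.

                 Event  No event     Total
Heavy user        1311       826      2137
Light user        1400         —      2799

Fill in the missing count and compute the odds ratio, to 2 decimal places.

The missing cell is in the unexposed row: 2799 − 1400 = 1399.
So a = 1311, b = 826, c = 1400, d = 1399.
OR = (a·d)/(b·c) = (1311 × 1399) / (826 × 1400) = 1834089 / 1156400 = 1.58603

1.59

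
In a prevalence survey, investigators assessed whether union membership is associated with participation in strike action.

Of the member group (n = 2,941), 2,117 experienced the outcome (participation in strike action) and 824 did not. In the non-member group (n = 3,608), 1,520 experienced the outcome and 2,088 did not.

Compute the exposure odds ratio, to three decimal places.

3.529

From the description: a = 2117, b = 824, c = 1520, d = 2088.
OR = (a·d)/(b·c) = (2117 × 2088) / (824 × 1520) = 4420296 / 1252480 = 3.52923
The odds of participation in strike action are about 3.53 times as high in the member group.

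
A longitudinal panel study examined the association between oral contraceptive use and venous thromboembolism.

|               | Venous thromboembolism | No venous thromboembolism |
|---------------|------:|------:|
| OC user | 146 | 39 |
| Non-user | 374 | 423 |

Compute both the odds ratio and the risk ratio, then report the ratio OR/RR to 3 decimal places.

Cells: a = 146, b = 39, c = 374, d = 423.
OR = (146·423)/(39·374) = 61758/14586 = 4.23406
Risk in exposed = 146/185 = 0.78919; risk in unexposed = 374/797 = 0.46926; RR = 1.68177
OR/RR = 4.23406 / 1.68177 = 2.51761
The outcome is not rare, so the OR lies further from 1 than the RR.

2.518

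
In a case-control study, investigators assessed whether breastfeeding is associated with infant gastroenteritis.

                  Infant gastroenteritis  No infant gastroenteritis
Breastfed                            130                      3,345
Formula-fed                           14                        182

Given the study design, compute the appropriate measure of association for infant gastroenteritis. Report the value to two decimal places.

0.51

Cells: a = 130, b = 3345, c = 14, d = 182.
This is a case-control study: participants were sampled on outcome status, so risks in the source population cannot be estimated directly — relative risk is not valid here. The odds ratio is the appropriate measure.
OR = (a·d)/(b·c) = (130 × 182) / (3345 × 14) = 23660 / 46830 = 0.50523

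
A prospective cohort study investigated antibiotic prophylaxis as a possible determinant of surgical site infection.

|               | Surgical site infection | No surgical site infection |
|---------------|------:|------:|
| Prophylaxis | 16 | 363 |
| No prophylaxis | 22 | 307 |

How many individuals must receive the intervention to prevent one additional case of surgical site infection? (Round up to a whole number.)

41

Risk in treated group = 16/379 = 0.04222; risk in control = 22/329 = 0.06687.
Absolute risk reduction = 0.06687 − 0.04222 = 0.02465
NNT = 1 / ARR = 1 / 0.02465 = 40.563 → round up → 41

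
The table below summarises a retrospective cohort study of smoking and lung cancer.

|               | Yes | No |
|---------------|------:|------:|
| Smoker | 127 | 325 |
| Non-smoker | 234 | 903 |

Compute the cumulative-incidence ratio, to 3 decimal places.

1.365

Cells: a = 127, b = 325, c = 234, d = 903.
Risk in exposed = 127/452 = 0.28097; risk in unexposed = 234/1137 = 0.20580.
RR = 0.28097 / 0.20580 = 1.36524
The risk among the exposed is 1.37 times that among the unexposed.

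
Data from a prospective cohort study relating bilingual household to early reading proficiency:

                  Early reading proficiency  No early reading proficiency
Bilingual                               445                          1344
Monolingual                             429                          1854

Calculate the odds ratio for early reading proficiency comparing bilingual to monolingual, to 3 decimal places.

1.431

Cells: a = 445, b = 1344, c = 429, d = 1854.
OR = (a·d)/(b·c) = (445 × 1854) / (1344 × 429) = 825030 / 576576 = 1.43091
The odds of early reading proficiency are about 1.43 times as high in the bilingual group.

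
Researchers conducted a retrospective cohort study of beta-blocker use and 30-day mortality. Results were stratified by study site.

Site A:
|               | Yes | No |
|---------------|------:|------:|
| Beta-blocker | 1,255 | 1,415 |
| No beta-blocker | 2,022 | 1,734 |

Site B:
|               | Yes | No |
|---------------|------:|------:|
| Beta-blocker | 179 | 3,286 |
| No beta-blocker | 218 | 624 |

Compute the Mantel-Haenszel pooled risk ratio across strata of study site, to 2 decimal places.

RR_MH = Σ(aᵢ·n₀ᵢ/nᵢ) / Σ(cᵢ·n₁ᵢ/nᵢ), with n₁ᵢ = aᵢ+bᵢ (exposed), n₀ᵢ = cᵢ+dᵢ (unexposed), nᵢ = n₁ᵢ+n₀ᵢ.
Stratum 1 (Site A): n₁ = 2670, n₀ = 3756, n = 6426; a·n₀/n = 1255·3756/6426 = 733.5481; c·n₁/n = 2022·2670/6426 = 840.1401
Stratum 2 (Site B): n₁ = 3465, n₀ = 842, n = 4307; a·n₀/n = 179·842/4307 = 34.9937; c·n₁/n = 218·3465/4307 = 175.3819
RR_MH = (733.5481 + 34.9937) / (840.1401 + 175.3819) = 768.5418 / 1015.5220 = 0.75679

0.76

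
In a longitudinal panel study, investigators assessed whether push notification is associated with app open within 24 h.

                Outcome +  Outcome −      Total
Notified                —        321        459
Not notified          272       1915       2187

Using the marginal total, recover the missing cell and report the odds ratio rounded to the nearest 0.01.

3.03

The missing cell is in the exposed row: 459 − 321 = 138.
So a = 138, b = 321, c = 272, d = 1915.
OR = (a·d)/(b·c) = (138 × 1915) / (321 × 272) = 264270 / 87312 = 3.02673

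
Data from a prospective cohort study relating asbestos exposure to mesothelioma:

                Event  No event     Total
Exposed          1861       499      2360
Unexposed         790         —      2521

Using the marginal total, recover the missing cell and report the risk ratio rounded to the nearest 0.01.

2.52

The missing cell is in the unexposed row: 2521 − 790 = 1731.
So a = 1861, b = 499, c = 790, d = 1731.
RR = [a/(a+b)] / [c/(c+d)] = (1861/2360) / (790/2521) = 0.78856/0.31337 = 2.51640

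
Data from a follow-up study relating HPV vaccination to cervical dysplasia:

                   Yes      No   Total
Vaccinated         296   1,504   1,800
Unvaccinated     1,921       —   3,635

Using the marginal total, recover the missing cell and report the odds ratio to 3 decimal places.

0.176

The missing cell is in the unexposed row: 3635 − 1921 = 1714.
So a = 296, b = 1504, c = 1921, d = 1714.
OR = (a·d)/(b·c) = (296 × 1714) / (1504 × 1921) = 507344 / 2889184 = 0.17560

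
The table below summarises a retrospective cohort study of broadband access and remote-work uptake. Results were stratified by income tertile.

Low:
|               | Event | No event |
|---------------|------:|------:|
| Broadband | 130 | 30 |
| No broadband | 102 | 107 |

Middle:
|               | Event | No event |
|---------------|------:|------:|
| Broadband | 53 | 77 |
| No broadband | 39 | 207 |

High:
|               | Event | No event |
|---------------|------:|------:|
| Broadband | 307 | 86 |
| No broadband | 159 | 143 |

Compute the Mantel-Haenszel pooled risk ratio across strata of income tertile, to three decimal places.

1.637

RR_MH = Σ(aᵢ·n₀ᵢ/nᵢ) / Σ(cᵢ·n₁ᵢ/nᵢ), with n₁ᵢ = aᵢ+bᵢ (exposed), n₀ᵢ = cᵢ+dᵢ (unexposed), nᵢ = n₁ᵢ+n₀ᵢ.
Stratum 1 (Low): n₁ = 160, n₀ = 209, n = 369; a·n₀/n = 130·209/369 = 73.6314; c·n₁/n = 102·160/369 = 44.2276
Stratum 2 (Middle): n₁ = 130, n₀ = 246, n = 376; a·n₀/n = 53·246/376 = 34.6755; c·n₁/n = 39·130/376 = 13.4840
Stratum 3 (High): n₁ = 393, n₀ = 302, n = 695; a·n₀/n = 307·302/695 = 133.4014; c·n₁/n = 159·393/695 = 89.9094
RR_MH = (73.6314 + 34.6755 + 133.4014) / (44.2276 + 13.4840 + 89.9094) = 241.7084 / 147.6210 = 1.63736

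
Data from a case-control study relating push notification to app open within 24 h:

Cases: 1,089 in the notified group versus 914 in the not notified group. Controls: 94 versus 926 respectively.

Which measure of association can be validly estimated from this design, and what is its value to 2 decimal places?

From the description: a = 1089, b = 94, c = 914, d = 926.
This is a case-control study: participants were sampled on outcome status, so risks in the source population cannot be estimated directly — relative risk is not valid here. The odds ratio is the appropriate measure.
OR = (a·d)/(b·c) = (1089 × 926) / (94 × 914) = 1008414 / 85916 = 11.73721

11.74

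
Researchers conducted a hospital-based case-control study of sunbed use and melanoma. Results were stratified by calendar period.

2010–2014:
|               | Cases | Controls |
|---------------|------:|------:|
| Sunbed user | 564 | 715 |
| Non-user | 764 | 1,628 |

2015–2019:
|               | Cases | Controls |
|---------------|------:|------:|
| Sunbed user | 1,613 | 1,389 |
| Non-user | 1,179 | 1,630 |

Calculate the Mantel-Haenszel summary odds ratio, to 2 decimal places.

OR_MH = Σ(aᵢdᵢ/nᵢ) / Σ(bᵢcᵢ/nᵢ), where nᵢ is the stratum total.
Stratum 1 (2010–2014): n = 3671; a·d/n = 564·1628/3671 = 250.1204; b·c/n = 715·764/3671 = 148.8041
Stratum 2 (2015–2019): n = 5811; a·d/n = 1613·1630/5811 = 452.4505; b·c/n = 1389·1179/5811 = 281.8157
OR_MH = (250.1204 + 452.4505) / (148.8041 + 281.8157) = 702.5709 / 430.6198 = 1.63153

1.63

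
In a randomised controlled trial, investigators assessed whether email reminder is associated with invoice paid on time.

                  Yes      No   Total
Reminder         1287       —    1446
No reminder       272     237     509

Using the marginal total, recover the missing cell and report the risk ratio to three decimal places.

The missing cell is in the exposed row: 1446 − 1287 = 159.
So a = 1287, b = 159, c = 272, d = 237.
RR = [a/(a+b)] / [c/(c+d)] = (1287/1446) / (272/509) = 0.89004/0.53438 = 1.66556

1.666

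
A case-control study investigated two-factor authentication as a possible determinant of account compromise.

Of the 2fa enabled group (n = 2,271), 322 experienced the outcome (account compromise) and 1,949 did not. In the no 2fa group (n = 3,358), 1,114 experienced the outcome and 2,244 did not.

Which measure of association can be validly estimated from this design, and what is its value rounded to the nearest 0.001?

From the description: a = 322, b = 1949, c = 1114, d = 2244.
This is a case-control study: participants were sampled on outcome status, so risks in the source population cannot be estimated directly — relative risk is not valid here. The odds ratio is the appropriate measure.
OR = (a·d)/(b·c) = (322 × 2244) / (1949 × 1114) = 722568 / 2171186 = 0.33280

0.333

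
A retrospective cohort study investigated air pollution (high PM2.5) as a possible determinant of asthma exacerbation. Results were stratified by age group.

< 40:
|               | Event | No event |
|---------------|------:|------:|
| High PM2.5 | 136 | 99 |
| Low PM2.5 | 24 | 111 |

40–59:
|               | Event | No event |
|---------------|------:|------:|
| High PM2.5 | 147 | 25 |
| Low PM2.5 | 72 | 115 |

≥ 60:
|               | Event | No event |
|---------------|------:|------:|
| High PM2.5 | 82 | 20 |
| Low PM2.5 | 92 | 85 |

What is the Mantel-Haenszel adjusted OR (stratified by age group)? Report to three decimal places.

6.260

OR_MH = Σ(aᵢdᵢ/nᵢ) / Σ(bᵢcᵢ/nᵢ), where nᵢ is the stratum total.
Stratum 1 (< 40): n = 370; a·d/n = 136·111/370 = 40.8000; b·c/n = 99·24/370 = 6.4216
Stratum 2 (40–59): n = 359; a·d/n = 147·115/359 = 47.0891; b·c/n = 25·72/359 = 5.0139
Stratum 3 (≥ 60): n = 279; a·d/n = 82·85/279 = 24.9821; b·c/n = 20·92/279 = 6.5950
OR_MH = (40.8000 + 47.0891 + 24.9821) / (6.4216 + 5.0139 + 6.5950) = 112.8712 / 18.0305 = 6.26000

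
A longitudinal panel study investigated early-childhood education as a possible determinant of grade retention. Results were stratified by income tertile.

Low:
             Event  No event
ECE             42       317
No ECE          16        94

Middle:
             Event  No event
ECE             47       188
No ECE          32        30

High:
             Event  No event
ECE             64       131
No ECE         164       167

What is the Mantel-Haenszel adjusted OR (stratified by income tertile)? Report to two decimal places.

OR_MH = Σ(aᵢdᵢ/nᵢ) / Σ(bᵢcᵢ/nᵢ), where nᵢ is the stratum total.
Stratum 1 (Low): n = 469; a·d/n = 42·94/469 = 8.4179; b·c/n = 317·16/469 = 10.8145
Stratum 2 (Middle): n = 297; a·d/n = 47·30/297 = 4.7475; b·c/n = 188·32/297 = 20.2559
Stratum 3 (High): n = 526; a·d/n = 64·167/526 = 20.3194; b·c/n = 131·164/526 = 40.8441
OR_MH = (8.4179 + 4.7475 + 20.3194) / (10.8145 + 20.2559 + 40.8441) = 33.4848 / 71.9145 = 0.46562

0.47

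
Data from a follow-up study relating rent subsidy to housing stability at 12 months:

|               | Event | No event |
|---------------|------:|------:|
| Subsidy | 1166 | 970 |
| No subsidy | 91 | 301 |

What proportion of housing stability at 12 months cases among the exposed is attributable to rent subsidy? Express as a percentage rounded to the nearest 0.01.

57.47

Cells: a = 1166, b = 970, c = 91, d = 301.
Risk in exposed = 1166/2136 = 0.54588; risk in unexposed = 91/392 = 0.23214.
RR = 0.54588/0.23214 = 2.35148
AR% = (RR − 1)/RR × 100 = (2.35148 − 1)/2.35148 × 100 = 57.4737%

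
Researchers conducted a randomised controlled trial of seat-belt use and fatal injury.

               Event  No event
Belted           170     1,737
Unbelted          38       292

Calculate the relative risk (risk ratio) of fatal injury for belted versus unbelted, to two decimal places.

0.77

Cells: a = 170, b = 1737, c = 38, d = 292.
Risk in exposed = 170/1907 = 0.08915; risk in unexposed = 38/330 = 0.11515.
RR = 0.08915 / 0.11515 = 0.77416
The risk is 23% lower among the exposed than among the unexposed.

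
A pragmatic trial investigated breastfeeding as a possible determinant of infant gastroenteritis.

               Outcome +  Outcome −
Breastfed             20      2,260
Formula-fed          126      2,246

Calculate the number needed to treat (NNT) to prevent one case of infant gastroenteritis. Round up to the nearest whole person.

23

Risk in treated group = 20/2280 = 0.00877; risk in control = 126/2372 = 0.05312.
Absolute risk reduction = 0.05312 − 0.00877 = 0.04435
NNT = 1 / ARR = 1 / 0.04435 = 22.549 → round up → 23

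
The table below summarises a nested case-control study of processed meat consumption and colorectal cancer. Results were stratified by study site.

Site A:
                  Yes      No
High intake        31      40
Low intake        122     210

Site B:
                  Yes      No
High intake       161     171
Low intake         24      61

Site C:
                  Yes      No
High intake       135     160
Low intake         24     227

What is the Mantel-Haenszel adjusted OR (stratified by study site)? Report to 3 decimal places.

OR_MH = Σ(aᵢdᵢ/nᵢ) / Σ(bᵢcᵢ/nᵢ), where nᵢ is the stratum total.
Stratum 1 (Site A): n = 403; a·d/n = 31·210/403 = 16.1538; b·c/n = 40·122/403 = 12.1092
Stratum 2 (Site B): n = 417; a·d/n = 161·61/417 = 23.5516; b·c/n = 171·24/417 = 9.8417
Stratum 3 (Site C): n = 546; a·d/n = 135·227/546 = 56.1264; b·c/n = 160·24/546 = 7.0330
OR_MH = (16.1538 + 23.5516 + 56.1264) / (12.1092 + 9.8417 + 7.0330) = 95.8318 / 28.9839 = 3.30638

3.306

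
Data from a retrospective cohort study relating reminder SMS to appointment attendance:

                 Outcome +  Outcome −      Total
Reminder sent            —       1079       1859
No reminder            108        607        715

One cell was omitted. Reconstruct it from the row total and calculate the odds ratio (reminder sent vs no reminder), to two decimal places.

4.06

The missing cell is in the exposed row: 1859 − 1079 = 780.
So a = 780, b = 1079, c = 108, d = 607.
OR = (a·d)/(b·c) = (780 × 607) / (1079 × 108) = 473460 / 116532 = 4.06292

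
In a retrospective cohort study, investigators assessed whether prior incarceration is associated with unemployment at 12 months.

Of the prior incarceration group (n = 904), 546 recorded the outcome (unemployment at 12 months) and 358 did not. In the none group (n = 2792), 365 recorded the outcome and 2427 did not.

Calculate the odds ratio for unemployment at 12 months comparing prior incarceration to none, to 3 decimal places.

From the description: a = 546, b = 358, c = 365, d = 2427.
OR = (a·d)/(b·c) = (546 × 2427) / (358 × 365) = 1325142 / 130670 = 10.14113
The odds of unemployment at 12 months are about 10.14 times as high in the prior incarceration group.

10.141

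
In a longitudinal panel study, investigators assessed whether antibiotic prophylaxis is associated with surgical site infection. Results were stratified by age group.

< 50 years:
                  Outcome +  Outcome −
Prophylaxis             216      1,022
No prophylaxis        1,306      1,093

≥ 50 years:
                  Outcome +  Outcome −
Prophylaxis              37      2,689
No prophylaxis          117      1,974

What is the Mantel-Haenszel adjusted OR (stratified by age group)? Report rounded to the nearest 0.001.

0.185

OR_MH = Σ(aᵢdᵢ/nᵢ) / Σ(bᵢcᵢ/nᵢ), where nᵢ is the stratum total.
Stratum 1 (< 50 years): n = 3637; a·d/n = 216·1093/3637 = 64.9128; b·c/n = 1022·1306/3637 = 366.9871
Stratum 2 (≥ 50 years): n = 4817; a·d/n = 37·1974/4817 = 15.1625; b·c/n = 2689·117/4817 = 65.3131
OR_MH = (64.9128 + 15.1625) / (366.9871 + 65.3131) = 80.0754 / 432.3001 = 0.18523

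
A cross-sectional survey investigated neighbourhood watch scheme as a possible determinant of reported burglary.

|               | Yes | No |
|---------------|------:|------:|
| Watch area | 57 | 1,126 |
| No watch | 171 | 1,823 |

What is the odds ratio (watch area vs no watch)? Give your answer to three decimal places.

Cells: a = 57, b = 1126, c = 171, d = 1823.
OR = (a·d)/(b·c) = (57 × 1823) / (1126 × 171) = 103911 / 192546 = 0.53967
Exposure is associated with lower odds of reported burglary (OR = 0.54 < 1).

0.540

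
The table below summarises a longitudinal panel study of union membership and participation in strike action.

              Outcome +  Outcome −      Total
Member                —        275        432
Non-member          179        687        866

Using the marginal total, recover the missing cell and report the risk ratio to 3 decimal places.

The missing cell is in the exposed row: 432 − 275 = 157.
So a = 157, b = 275, c = 179, d = 687.
RR = [a/(a+b)] / [c/(c+d)] = (157/432) / (179/866) = 0.36343/0.20670 = 1.75825

1.758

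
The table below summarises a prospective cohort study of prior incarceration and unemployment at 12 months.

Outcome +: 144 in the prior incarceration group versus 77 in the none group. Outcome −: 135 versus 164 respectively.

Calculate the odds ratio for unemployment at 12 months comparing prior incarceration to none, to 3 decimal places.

2.272

From the description: a = 144, b = 135, c = 77, d = 164.
OR = (a·d)/(b·c) = (144 × 164) / (135 × 77) = 23616 / 10395 = 2.27186
The odds of unemployment at 12 months are about 2.27 times as high in the prior incarceration group.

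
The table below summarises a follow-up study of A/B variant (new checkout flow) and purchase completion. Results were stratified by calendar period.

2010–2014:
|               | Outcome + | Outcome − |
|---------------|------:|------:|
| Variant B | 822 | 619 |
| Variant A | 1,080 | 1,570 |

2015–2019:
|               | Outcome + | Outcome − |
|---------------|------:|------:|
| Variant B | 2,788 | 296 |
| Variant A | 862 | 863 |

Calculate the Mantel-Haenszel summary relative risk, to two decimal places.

1.64

RR_MH = Σ(aᵢ·n₀ᵢ/nᵢ) / Σ(cᵢ·n₁ᵢ/nᵢ), with n₁ᵢ = aᵢ+bᵢ (exposed), n₀ᵢ = cᵢ+dᵢ (unexposed), nᵢ = n₁ᵢ+n₀ᵢ.
Stratum 1 (2010–2014): n₁ = 1441, n₀ = 2650, n = 4091; a·n₀/n = 822·2650/4091 = 532.4615; c·n₁/n = 1080·1441/4091 = 380.4155
Stratum 2 (2015–2019): n₁ = 3084, n₀ = 1725, n = 4809; a·n₀/n = 2788·1725/4809 = 1000.0624; c·n₁/n = 862·3084/4809 = 552.7985
RR_MH = (532.4615 + 1000.0624) / (380.4155 + 552.7985) = 1532.5239 / 933.2140 = 1.64220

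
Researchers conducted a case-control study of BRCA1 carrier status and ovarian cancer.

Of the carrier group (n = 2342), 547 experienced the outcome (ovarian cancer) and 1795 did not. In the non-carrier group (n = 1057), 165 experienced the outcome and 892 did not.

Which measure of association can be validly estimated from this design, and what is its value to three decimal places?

1.647

From the description: a = 547, b = 1795, c = 165, d = 892.
This is a case-control study: participants were sampled on outcome status, so risks in the source population cannot be estimated directly — relative risk is not valid here. The odds ratio is the appropriate measure.
OR = (a·d)/(b·c) = (547 × 892) / (1795 × 165) = 487924 / 296175 = 1.64742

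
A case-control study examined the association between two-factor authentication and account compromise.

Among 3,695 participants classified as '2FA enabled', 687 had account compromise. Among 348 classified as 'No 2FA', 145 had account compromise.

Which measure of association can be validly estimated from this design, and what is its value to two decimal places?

From the description: a = 687, b = 3008, c = 145, d = 203.
This is a case-control study: participants were sampled on outcome status, so risks in the source population cannot be estimated directly — relative risk is not valid here. The odds ratio is the appropriate measure.
OR = (a·d)/(b·c) = (687 × 203) / (3008 × 145) = 139461 / 436160 = 0.31975

0.32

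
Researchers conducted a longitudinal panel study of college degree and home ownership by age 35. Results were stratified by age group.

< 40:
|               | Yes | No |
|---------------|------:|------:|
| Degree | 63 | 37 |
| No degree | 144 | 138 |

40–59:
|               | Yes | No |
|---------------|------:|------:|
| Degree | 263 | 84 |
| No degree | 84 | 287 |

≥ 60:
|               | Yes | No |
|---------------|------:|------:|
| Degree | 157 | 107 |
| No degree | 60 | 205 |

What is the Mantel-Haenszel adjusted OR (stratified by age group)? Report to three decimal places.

OR_MH = Σ(aᵢdᵢ/nᵢ) / Σ(bᵢcᵢ/nᵢ), where nᵢ is the stratum total.
Stratum 1 (< 40): n = 382; a·d/n = 63·138/382 = 22.7592; b·c/n = 37·144/382 = 13.9476
Stratum 2 (40–59): n = 718; a·d/n = 263·287/718 = 105.1267; b·c/n = 84·84/718 = 9.8273
Stratum 3 (≥ 60): n = 529; a·d/n = 157·205/529 = 60.8412; b·c/n = 107·60/529 = 12.1361
OR_MH = (22.7592 + 105.1267 + 60.8412) / (13.9476 + 9.8273 + 12.1361) = 188.7271 / 35.9110 = 5.25541

5.255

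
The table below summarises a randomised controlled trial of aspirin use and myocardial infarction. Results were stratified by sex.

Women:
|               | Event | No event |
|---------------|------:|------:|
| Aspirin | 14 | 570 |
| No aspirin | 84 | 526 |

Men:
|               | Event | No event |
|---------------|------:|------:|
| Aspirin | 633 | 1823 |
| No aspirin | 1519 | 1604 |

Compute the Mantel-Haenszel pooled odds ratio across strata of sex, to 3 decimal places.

OR_MH = Σ(aᵢdᵢ/nᵢ) / Σ(bᵢcᵢ/nᵢ), where nᵢ is the stratum total.
Stratum 1 (Women): n = 1194; a·d/n = 14·526/1194 = 6.1675; b·c/n = 570·84/1194 = 40.1005
Stratum 2 (Men): n = 5579; a·d/n = 633·1604/5579 = 181.9918; b·c/n = 1823·1519/5579 = 496.3501
OR_MH = (6.1675 + 181.9918) / (40.1005 + 496.3501) = 188.1593 / 536.4506 = 0.35075

0.351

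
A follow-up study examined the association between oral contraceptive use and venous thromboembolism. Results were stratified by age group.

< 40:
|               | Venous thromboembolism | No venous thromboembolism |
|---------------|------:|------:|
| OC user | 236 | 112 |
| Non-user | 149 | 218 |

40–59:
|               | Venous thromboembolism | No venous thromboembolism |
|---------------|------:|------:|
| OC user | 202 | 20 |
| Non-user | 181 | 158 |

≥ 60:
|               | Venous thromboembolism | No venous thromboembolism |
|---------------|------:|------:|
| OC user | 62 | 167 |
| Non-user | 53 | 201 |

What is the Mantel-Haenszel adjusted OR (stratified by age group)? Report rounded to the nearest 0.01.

OR_MH = Σ(aᵢdᵢ/nᵢ) / Σ(bᵢcᵢ/nᵢ), where nᵢ is the stratum total.
Stratum 1 (< 40): n = 715; a·d/n = 236·218/715 = 71.9552; b·c/n = 112·149/715 = 23.3399
Stratum 2 (40–59): n = 561; a·d/n = 202·158/561 = 56.8913; b·c/n = 20·181/561 = 6.4528
Stratum 3 (≥ 60): n = 483; a·d/n = 62·201/483 = 25.8012; b·c/n = 167·53/483 = 18.3251
OR_MH = (71.9552 + 56.8913 + 25.8012) / (23.3399 + 6.4528 + 18.3251) = 154.6478 / 48.1177 = 3.21395

3.21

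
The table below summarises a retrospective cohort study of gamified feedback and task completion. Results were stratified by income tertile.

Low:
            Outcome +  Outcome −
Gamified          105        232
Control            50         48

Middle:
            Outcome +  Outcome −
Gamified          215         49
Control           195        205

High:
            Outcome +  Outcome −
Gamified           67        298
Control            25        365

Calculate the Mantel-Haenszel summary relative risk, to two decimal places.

1.46

RR_MH = Σ(aᵢ·n₀ᵢ/nᵢ) / Σ(cᵢ·n₁ᵢ/nᵢ), with n₁ᵢ = aᵢ+bᵢ (exposed), n₀ᵢ = cᵢ+dᵢ (unexposed), nᵢ = n₁ᵢ+n₀ᵢ.
Stratum 1 (Low): n₁ = 337, n₀ = 98, n = 435; a·n₀/n = 105·98/435 = 23.6552; c·n₁/n = 50·337/435 = 38.7356
Stratum 2 (Middle): n₁ = 264, n₀ = 400, n = 664; a·n₀/n = 215·400/664 = 129.5181; c·n₁/n = 195·264/664 = 77.5301
Stratum 3 (High): n₁ = 365, n₀ = 390, n = 755; a·n₀/n = 67·390/755 = 34.6093; c·n₁/n = 25·365/755 = 12.0861
RR_MH = (23.6552 + 129.5181 + 34.6093) / (38.7356 + 77.5301 + 12.0861) = 187.7825 / 128.3518 = 1.46303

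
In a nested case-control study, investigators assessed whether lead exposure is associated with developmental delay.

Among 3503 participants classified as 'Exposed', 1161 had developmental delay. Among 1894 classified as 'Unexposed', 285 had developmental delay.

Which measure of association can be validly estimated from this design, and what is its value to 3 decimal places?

From the description: a = 1161, b = 2342, c = 285, d = 1609.
This is a nested case-control study: participants were sampled on outcome status, so risks in the source population cannot be estimated directly — relative risk is not valid here. The odds ratio is the appropriate measure.
OR = (a·d)/(b·c) = (1161 × 1609) / (2342 × 285) = 1868049 / 667470 = 2.79870

2.799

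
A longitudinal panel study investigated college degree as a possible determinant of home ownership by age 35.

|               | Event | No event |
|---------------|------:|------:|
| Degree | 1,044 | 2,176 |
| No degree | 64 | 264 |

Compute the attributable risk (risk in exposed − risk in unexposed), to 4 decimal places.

0.1291

Cells: a = 1044, b = 2176, c = 64, d = 264.
Risk in exposed = 1044/3220 = 0.324224; risk in unexposed = 64/328 = 0.195122.
Risk difference = 0.324224 − 0.195122 = 0.129102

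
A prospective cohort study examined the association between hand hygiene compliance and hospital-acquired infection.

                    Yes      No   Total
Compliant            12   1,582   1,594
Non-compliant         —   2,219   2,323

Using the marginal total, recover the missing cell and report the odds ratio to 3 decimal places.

The missing cell is in the unexposed row: 2323 − 2219 = 104.
So a = 12, b = 1582, c = 104, d = 2219.
OR = (a·d)/(b·c) = (12 × 2219) / (1582 × 104) = 26628 / 164528 = 0.16184

0.162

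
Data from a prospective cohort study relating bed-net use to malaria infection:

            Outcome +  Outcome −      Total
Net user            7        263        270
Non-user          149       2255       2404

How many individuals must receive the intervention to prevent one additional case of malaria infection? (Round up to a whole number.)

28

Risk in treated group = 7/270 = 0.02593; risk in control = 149/2404 = 0.06198.
Absolute risk reduction = 0.06198 − 0.02593 = 0.03605
NNT = 1 / ARR = 1 / 0.03605 = 27.736 → round up → 28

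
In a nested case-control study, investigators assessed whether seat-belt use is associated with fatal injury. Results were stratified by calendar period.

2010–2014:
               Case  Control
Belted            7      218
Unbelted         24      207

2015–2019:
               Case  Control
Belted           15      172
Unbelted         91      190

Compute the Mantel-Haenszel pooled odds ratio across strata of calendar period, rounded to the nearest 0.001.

0.206

OR_MH = Σ(aᵢdᵢ/nᵢ) / Σ(bᵢcᵢ/nᵢ), where nᵢ is the stratum total.
Stratum 1 (2010–2014): n = 456; a·d/n = 7·207/456 = 3.1776; b·c/n = 218·24/456 = 11.4737
Stratum 2 (2015–2019): n = 468; a·d/n = 15·190/468 = 6.0897; b·c/n = 172·91/468 = 33.4444
OR_MH = (3.1776 + 6.0897) / (11.4737 + 33.4444) = 9.2674 / 44.9181 = 0.20632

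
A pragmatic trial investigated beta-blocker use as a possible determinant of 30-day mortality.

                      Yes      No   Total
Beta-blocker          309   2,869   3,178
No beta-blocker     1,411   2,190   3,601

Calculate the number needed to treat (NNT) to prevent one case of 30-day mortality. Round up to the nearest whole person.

Risk in treated group = 309/3178 = 0.09723; risk in control = 1411/3601 = 0.39184.
Absolute risk reduction = 0.39184 − 0.09723 = 0.29460
NNT = 1 / ARR = 1 / 0.29460 = 3.394 → round up → 4

4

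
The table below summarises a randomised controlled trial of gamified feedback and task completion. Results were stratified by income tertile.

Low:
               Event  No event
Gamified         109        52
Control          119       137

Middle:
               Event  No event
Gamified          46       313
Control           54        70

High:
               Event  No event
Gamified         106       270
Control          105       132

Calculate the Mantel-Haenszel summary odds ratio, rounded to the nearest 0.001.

OR_MH = Σ(aᵢdᵢ/nᵢ) / Σ(bᵢcᵢ/nᵢ), where nᵢ is the stratum total.
Stratum 1 (Low): n = 417; a·d/n = 109·137/417 = 35.8106; b·c/n = 52·119/417 = 14.8393
Stratum 2 (Middle): n = 483; a·d/n = 46·70/483 = 6.6667; b·c/n = 313·54/483 = 34.9938
Stratum 3 (High): n = 613; a·d/n = 106·132/613 = 22.8254; b·c/n = 270·105/613 = 46.2480
OR_MH = (35.8106 + 6.6667 + 22.8254) / (14.8393 + 34.9938 + 46.2480) = 65.3027 / 96.0811 = 0.67966

0.680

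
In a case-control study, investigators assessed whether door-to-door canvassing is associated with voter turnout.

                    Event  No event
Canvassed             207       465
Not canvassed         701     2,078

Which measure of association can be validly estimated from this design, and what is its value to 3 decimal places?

1.320

Cells: a = 207, b = 465, c = 701, d = 2078.
This is a case-control study: participants were sampled on outcome status, so risks in the source population cannot be estimated directly — relative risk is not valid here. The odds ratio is the appropriate measure.
OR = (a·d)/(b·c) = (207 × 2078) / (465 × 701) = 430146 / 325965 = 1.31961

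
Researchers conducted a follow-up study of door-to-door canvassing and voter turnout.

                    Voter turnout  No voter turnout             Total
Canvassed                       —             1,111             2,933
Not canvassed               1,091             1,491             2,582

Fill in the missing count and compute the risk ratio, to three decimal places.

1.470

The missing cell is in the exposed row: 2933 − 1111 = 1822.
So a = 1822, b = 1111, c = 1091, d = 1491.
RR = [a/(a+b)] / [c/(c+d)] = (1822/2933) / (1091/2582) = 0.62121/0.42254 = 1.47017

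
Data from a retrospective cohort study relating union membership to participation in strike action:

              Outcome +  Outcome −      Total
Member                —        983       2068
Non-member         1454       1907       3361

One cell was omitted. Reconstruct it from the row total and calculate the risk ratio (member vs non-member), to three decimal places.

1.213

The missing cell is in the exposed row: 2068 − 983 = 1085.
So a = 1085, b = 983, c = 1454, d = 1907.
RR = [a/(a+b)] / [c/(c+d)] = (1085/2068) / (1454/3361) = 0.52466/0.43261 = 1.21278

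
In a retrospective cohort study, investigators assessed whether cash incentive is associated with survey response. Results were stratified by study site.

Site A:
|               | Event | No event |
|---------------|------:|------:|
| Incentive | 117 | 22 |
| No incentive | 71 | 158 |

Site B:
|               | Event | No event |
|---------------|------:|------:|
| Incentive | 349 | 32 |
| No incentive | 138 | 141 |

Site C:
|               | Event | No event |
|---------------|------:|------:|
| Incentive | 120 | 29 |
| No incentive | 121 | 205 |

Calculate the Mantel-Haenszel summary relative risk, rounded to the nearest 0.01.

RR_MH = Σ(aᵢ·n₀ᵢ/nᵢ) / Σ(cᵢ·n₁ᵢ/nᵢ), with n₁ᵢ = aᵢ+bᵢ (exposed), n₀ᵢ = cᵢ+dᵢ (unexposed), nᵢ = n₁ᵢ+n₀ᵢ.
Stratum 1 (Site A): n₁ = 139, n₀ = 229, n = 368; a·n₀/n = 117·229/368 = 72.8071; c·n₁/n = 71·139/368 = 26.8179
Stratum 2 (Site B): n₁ = 381, n₀ = 279, n = 660; a·n₀/n = 349·279/660 = 147.5318; c·n₁/n = 138·381/660 = 79.6636
Stratum 3 (Site C): n₁ = 149, n₀ = 326, n = 475; a·n₀/n = 120·326/475 = 82.3579; c·n₁/n = 121·149/475 = 37.9558
RR_MH = (72.8071 + 147.5318 + 82.3579) / (26.8179 + 79.6636 + 37.9558) = 302.6968 / 144.4374 = 2.09570

2.10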